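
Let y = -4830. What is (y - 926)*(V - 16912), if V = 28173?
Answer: -64818316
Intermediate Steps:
(y - 926)*(V - 16912) = (-4830 - 926)*(28173 - 16912) = -5756*11261 = -64818316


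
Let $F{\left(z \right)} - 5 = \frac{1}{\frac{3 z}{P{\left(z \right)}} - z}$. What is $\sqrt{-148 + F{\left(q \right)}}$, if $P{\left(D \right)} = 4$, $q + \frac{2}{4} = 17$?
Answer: $\frac{i \sqrt{155991}}{33} \approx 11.968 i$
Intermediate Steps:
$q = \frac{33}{2}$ ($q = - \frac{1}{2} + 17 = \frac{33}{2} \approx 16.5$)
$F{\left(z \right)} = 5 - \frac{4}{z}$ ($F{\left(z \right)} = 5 + \frac{1}{\frac{3 z}{4} - z} = 5 + \frac{1}{\left(- \frac{1}{4}\right) z} = 5 - \frac{4}{z}$)
$\sqrt{-148 + F{\left(q \right)}} = \sqrt{-148 + \left(5 - \frac{4}{\frac{33}{2}}\right)} = \sqrt{-148 + \left(5 - \frac{8}{33}\right)} = \sqrt{-148 + \frac{157}{33}} = \sqrt{- \frac{4727}{33}} = \frac{i \sqrt{155991}}{33}$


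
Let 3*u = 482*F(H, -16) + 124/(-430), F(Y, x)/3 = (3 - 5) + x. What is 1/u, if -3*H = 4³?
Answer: -645/5596082 ≈ -0.00011526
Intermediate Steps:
H = -64/3 (H = -⅓*4³ = -⅓*64 = -64/3 ≈ -21.333)
F(Y, x) = -6 + 3*x (F(Y, x) = 3*((3 - 5) + x) = 3*(-2 + x) = -6 + 3*x)
u = -5596082/645 (u = (482*(-6 + 3*(-16)) + 124/(-430))/3 = (482*(-6 - 48) + 124*(-1/430))/3 = (482*(-54) - 62/215)/3 = (-26028 - 62/215)/3 = (⅓)*(-5596082/215) = -5596082/645 ≈ -8676.1)
1/u = 1/(-5596082/645) = -645/5596082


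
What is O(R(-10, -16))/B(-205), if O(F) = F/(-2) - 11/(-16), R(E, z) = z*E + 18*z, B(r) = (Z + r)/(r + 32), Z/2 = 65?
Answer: 11937/80 ≈ 149.21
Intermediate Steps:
Z = 130 (Z = 2*65 = 130)
B(r) = (130 + r)/(32 + r) (B(r) = (130 + r)/(r + 32) = (130 + r)/(32 + r))
R(E, z) = 18*z + E*z (R(E, z) = E*z + 18*z = 18*z + E*z)
O(F) = 11/16 - F/2 (O(F) = F*(-1/2) - 11*(-1/16) = -F/2 + 11/16 = 11/16 - F/2)
O(R(-10, -16))/B(-205) = (11/16 - (-8)*(18 - 10))/(((130 - 205)/(32 - 205))) = (11/16 - (-8)*8)/((-75/(-173))) = (11/16 - 1/2*(-128))/((-1/173*(-75))) = (11/16 + 64)/(75/173) = (1035/16)*(173/75) = 11937/80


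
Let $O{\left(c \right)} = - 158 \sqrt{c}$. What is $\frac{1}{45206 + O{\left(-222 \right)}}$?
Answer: $\frac{22603}{1024562222} + \frac{79 i \sqrt{222}}{1024562222} \approx 2.2061 \cdot 10^{-5} + 1.1489 \cdot 10^{-6} i$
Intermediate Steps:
$\frac{1}{45206 + O{\left(-222 \right)}} = \frac{1}{45206 - 158 \sqrt{-222}} = \frac{1}{45206 - 158 i \sqrt{222}}$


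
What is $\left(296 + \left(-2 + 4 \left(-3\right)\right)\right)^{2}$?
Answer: $79524$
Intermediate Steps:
$\left(296 + \left(-2 + 4 \left(-3\right)\right)\right)^{2} = \left(296 - 14\right)^{2} = 282^{2} = 79524$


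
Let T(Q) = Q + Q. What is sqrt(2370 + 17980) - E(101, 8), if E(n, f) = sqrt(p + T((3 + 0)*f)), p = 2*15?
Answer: -sqrt(78) + 5*sqrt(814) ≈ 133.82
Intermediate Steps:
T(Q) = 2*Q
p = 30
E(n, f) = sqrt(30 + 6*f) (E(n, f) = sqrt(30 + 2*((3 + 0)*f)) = sqrt(30 + 2*(3*f)) = sqrt(30 + 6*f))
sqrt(2370 + 17980) - E(101, 8) = sqrt(2370 + 17980) - sqrt(30 + 6*8) = sqrt(20350) - sqrt(30 + 48) = 5*sqrt(814) - sqrt(78) = -sqrt(78) + 5*sqrt(814)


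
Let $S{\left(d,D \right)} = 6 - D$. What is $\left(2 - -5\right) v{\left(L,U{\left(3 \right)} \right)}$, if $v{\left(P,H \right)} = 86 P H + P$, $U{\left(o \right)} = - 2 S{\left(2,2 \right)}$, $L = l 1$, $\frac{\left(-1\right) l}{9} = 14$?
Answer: $605934$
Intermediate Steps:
$l = -126$ ($l = \left(-9\right) 14 = -126$)
$L = -126$ ($L = \left(-126\right) 1 = -126$)
$U{\left(o \right)} = -8$ ($U{\left(o \right)} = - 2 \left(6 - 2\right) = \left(-2\right) 4 = -8$)
$v{\left(P,H \right)} = P + 86 H P$ ($v{\left(P,H \right)} = 86 H P + P = P + 86 H P$)
$\left(2 - -5\right) v{\left(L,U{\left(3 \right)} \right)} = \left(2 - -5\right) \left(- 126 \left(1 + 86 \left(-8\right)\right)\right) = \left(2 + 5\right) \left(- 126 \left(1 - 688\right)\right) = 7 \left(\left(-126\right) \left(-687\right)\right) = 7 \cdot 86562 = 605934$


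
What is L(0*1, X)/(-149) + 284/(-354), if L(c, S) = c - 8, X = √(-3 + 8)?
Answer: -19742/26373 ≈ -0.74857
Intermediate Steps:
X = √5 ≈ 2.2361
L(c, S) = -8 + c
L(0*1, X)/(-149) + 284/(-354) = (-8 + 0*1)/(-149) + 284/(-354) = (-8 + 0)*(-1/149) + 284*(-1/354) = -8*(-1/149) - 142/177 = 8/149 - 142/177 = -19742/26373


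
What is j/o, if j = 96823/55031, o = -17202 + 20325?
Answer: 96823/171861813 ≈ 0.00056338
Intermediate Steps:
o = 3123
j = 96823/55031 (j = 96823*(1/55031) = 96823/55031 ≈ 1.7594)
j/o = (96823/55031)/3123 = (96823/55031)*(1/3123) = 96823/171861813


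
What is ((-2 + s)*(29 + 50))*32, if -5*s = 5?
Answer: -7584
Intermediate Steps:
s = -1 (s = -⅕*5 = -1)
((-2 + s)*(29 + 50))*32 = ((-2 - 1)*(29 + 50))*32 = -3*79*32 = -237*32 = -7584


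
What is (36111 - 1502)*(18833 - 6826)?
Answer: 415550263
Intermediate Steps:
(36111 - 1502)*(18833 - 6826) = 34609*12007 = 415550263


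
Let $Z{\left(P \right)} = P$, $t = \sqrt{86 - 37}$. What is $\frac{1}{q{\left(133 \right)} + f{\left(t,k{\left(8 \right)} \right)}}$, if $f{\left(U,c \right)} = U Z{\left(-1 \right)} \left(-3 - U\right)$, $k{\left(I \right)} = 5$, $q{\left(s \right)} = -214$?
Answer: $- \frac{1}{144} \approx -0.0069444$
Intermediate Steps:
$t = 7$ ($t = \sqrt{49} = 7$)
$f{\left(U,c \right)} = - U \left(-3 - U\right)$ ($f{\left(U,c \right)} = U \left(-1\right) \left(-3 - U\right) = - U \left(-3 - U\right)$)
$\frac{1}{q{\left(133 \right)} + f{\left(t,k{\left(8 \right)} \right)}} = \frac{1}{-214 + 7 \left(3 + 7\right)} = \frac{1}{-214 + 7 \cdot 10} = \frac{1}{-214 + 70} = \frac{1}{-144} = - \frac{1}{144}$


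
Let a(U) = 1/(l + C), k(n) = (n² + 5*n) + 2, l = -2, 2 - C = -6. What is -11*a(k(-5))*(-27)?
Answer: 99/2 ≈ 49.500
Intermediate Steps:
C = 8 (C = 2 - 1*(-6) = 2 + 6 = 8)
k(n) = 2 + n² + 5*n
a(U) = ⅙ (a(U) = 1/(-2 + 8) = 1/6 = ⅙)
-11*a(k(-5))*(-27) = -11*⅙*(-27) = -11/6*(-27) = 99/2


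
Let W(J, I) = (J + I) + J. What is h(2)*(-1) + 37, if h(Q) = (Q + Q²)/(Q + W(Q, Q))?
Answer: 145/4 ≈ 36.250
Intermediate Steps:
W(J, I) = I + 2*J (W(J, I) = (I + J) + J = I + 2*J)
h(Q) = (Q + Q²)/(4*Q) (h(Q) = (Q + Q²)/(Q + (Q + 2*Q)) = (Q + Q²)/(Q + 3*Q) = (Q + Q²)/((4*Q)) = (Q + Q²)*(1/(4*Q)) = (Q + Q²)/(4*Q))
h(2)*(-1) + 37 = (¼ + (¼)*2)*(-1) + 37 = (¼ + ½)*(-1) + 37 = (¾)*(-1) + 37 = -¾ + 37 = 145/4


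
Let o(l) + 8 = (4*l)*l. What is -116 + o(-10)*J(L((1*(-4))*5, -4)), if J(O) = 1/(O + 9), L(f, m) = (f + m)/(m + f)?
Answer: -384/5 ≈ -76.800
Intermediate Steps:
L(f, m) = 1 (L(f, m) = (f + m)/(f + m) = 1)
o(l) = -8 + 4*l**2 (o(l) = -8 + (4*l)*l = -8 + 4*l**2)
J(O) = 1/(9 + O)
-116 + o(-10)*J(L((1*(-4))*5, -4)) = -116 + (-8 + 4*(-10)**2)/(9 + 1) = -116 + (-8 + 4*100)/10 = -116 + (-8 + 400)*(1/10) = -116 + 392*(1/10) = -116 + 196/5 = -384/5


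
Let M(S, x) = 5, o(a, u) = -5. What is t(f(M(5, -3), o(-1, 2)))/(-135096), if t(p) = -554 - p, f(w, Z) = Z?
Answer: 183/45032 ≈ 0.0040638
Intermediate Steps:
t(f(M(5, -3), o(-1, 2)))/(-135096) = (-554 - 1*(-5))/(-135096) = (-554 + 5)*(-1/135096) = -549*(-1/135096) = 183/45032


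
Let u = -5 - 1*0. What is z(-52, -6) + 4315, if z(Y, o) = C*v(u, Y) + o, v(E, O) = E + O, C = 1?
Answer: 4252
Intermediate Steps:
u = -5 (u = -5 + 0 = -5)
z(Y, o) = -5 + Y + o (z(Y, o) = 1*(-5 + Y) + o = (-5 + Y) + o = -5 + Y + o)
z(-52, -6) + 4315 = (-5 - 52 - 6) + 4315 = -63 + 4315 = 4252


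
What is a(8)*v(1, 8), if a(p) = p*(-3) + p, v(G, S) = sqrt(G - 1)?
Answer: 0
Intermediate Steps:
v(G, S) = sqrt(-1 + G)
a(p) = -2*p (a(p) = -3*p + p = -2*p)
a(8)*v(1, 8) = (-2*8)*sqrt(-1 + 1) = -16*sqrt(0) = -16*0 = 0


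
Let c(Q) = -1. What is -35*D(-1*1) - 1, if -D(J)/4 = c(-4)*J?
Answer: 139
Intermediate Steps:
D(J) = 4*J (D(J) = -(-4)*J = 4*J)
-35*D(-1*1) - 1 = -140*(-1*1) - 1 = -140*(-1) - 1 = -35*(-4) - 1 = 140 - 1 = 139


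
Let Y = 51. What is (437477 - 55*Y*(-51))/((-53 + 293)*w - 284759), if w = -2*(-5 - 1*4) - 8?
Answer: -580532/282359 ≈ -2.0560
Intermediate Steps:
w = 10 (w = -2*(-5 - 4) - 8 = -2*(-9) - 8 = 18 - 8 = 10)
(437477 - 55*Y*(-51))/((-53 + 293)*w - 284759) = (437477 - 55*51*(-51))/((-53 + 293)*10 - 284759) = (437477 - 2805*(-51))/(240*10 - 284759) = (437477 + 143055)/(2400 - 284759) = 580532/(-282359) = 580532*(-1/282359) = -580532/282359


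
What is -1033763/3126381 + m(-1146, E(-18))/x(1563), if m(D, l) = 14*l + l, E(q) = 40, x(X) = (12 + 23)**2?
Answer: 24378757/153192669 ≈ 0.15914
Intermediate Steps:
x(X) = 1225 (x(X) = 35**2 = 1225)
m(D, l) = 15*l
-1033763/3126381 + m(-1146, E(-18))/x(1563) = -1033763/3126381 + (15*40)/1225 = -1033763*1/3126381 + 600*(1/1225) = -1033763/3126381 + 24/49 = 24378757/153192669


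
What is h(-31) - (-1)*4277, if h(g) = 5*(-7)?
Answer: 4242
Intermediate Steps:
h(g) = -35
h(-31) - (-1)*4277 = -35 - (-1)*4277 = -35 - 1*(-4277) = -35 + 4277 = 4242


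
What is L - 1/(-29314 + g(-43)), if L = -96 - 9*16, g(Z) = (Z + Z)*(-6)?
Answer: -6911519/28798 ≈ -240.00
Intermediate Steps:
g(Z) = -12*Z (g(Z) = (2*Z)*(-6) = -12*Z)
L = -240 (L = -96 - 144 = -240)
L - 1/(-29314 + g(-43)) = -240 - 1/(-29314 - 12*(-43)) = -240 - 1/(-29314 + 516) = -240 - 1/(-28798) = -240 - 1*(-1/28798) = -240 + 1/28798 = -6911519/28798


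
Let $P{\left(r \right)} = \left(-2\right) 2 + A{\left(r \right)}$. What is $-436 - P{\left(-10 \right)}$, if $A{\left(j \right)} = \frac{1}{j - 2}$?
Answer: $- \frac{5183}{12} \approx -431.92$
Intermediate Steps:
$A{\left(j \right)} = \frac{1}{-2 + j}$
$P{\left(r \right)} = -4 + \frac{1}{-2 + r}$ ($P{\left(r \right)} = \left(-2\right) 2 + \frac{1}{-2 + r} = -4 + \frac{1}{-2 + r}$)
$-436 - P{\left(-10 \right)} = -436 - \frac{9 - -40}{-2 - 10} = -436 - \frac{9 + 40}{-12} = -436 - \left(- \frac{1}{12}\right) 49 = -436 - - \frac{49}{12} = -436 + \frac{49}{12} = - \frac{5183}{12}$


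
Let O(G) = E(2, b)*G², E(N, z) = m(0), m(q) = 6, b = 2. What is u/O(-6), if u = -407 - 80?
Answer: -487/216 ≈ -2.2546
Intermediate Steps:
u = -487
E(N, z) = 6
O(G) = 6*G²
u/O(-6) = -487/(6*(-6)²) = -487/(6*36) = -487/216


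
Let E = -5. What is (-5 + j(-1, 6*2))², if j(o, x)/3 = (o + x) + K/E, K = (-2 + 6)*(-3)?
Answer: 30976/25 ≈ 1239.0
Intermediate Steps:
K = -12 (K = 4*(-3) = -12)
j(o, x) = 36/5 + 3*o + 3*x (j(o, x) = 3*((o + x) - 12/(-5)) = 3*((o + x) - 12*(-⅕)) = 3*((o + x) + 12/5) = 3*(12/5 + o + x) = 36/5 + 3*o + 3*x)
(-5 + j(-1, 6*2))² = (-5 + (36/5 + 3*(-1) + 3*(6*2)))² = (-5 + (36/5 - 3 + 3*12))² = (-5 + (36/5 - 3 + 36))² = (-5 + 201/5)² = (176/5)² = 30976/25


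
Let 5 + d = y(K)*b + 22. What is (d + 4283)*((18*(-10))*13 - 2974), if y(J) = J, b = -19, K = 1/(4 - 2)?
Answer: -22799717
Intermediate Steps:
K = 1/2 ≈ 0.50000
d = 15/2 (d = -5 + ((1/2)*(-19) + 22) = -5 + (-19/2 + 22) = -5 + 25/2 = 15/2 ≈ 7.5000)
(d + 4283)*((18*(-10))*13 - 2974) = (15/2 + 4283)*((18*(-10))*13 - 2974) = 8581*(-180*13 - 2974)/2 = 8581*(-2340 - 2974)/2 = (8581/2)*(-5314) = -22799717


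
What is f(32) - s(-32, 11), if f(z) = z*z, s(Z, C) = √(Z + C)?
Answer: 1024 - I*√21 ≈ 1024.0 - 4.5826*I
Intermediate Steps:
s(Z, C) = √(C + Z)
f(z) = z²
f(32) - s(-32, 11) = 32² - √(11 - 32) = 1024 - √(-21) = 1024 - I*√21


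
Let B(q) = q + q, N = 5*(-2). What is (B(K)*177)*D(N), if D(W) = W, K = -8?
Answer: 28320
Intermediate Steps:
N = -10
B(q) = 2*q
(B(K)*177)*D(N) = ((2*(-8))*177)*(-10) = -16*177*(-10) = -2832*(-10) = 28320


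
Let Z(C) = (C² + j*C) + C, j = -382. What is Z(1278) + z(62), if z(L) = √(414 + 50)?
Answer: 1146366 + 4*√29 ≈ 1.1464e+6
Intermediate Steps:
z(L) = 4*√29 (z(L) = √464 = 4*√29)
Z(C) = C² - 381*C (Z(C) = (C² - 382*C) + C = C² - 381*C)
Z(1278) + z(62) = 1278*(-381 + 1278) + 4*√29 = 1278*897 + 4*√29 = 1146366 + 4*√29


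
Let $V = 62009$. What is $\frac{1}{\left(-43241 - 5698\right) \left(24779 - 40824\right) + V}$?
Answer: $\frac{1}{785288264} \approx 1.2734 \cdot 10^{-9}$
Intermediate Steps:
$\frac{1}{\left(-43241 - 5698\right) \left(24779 - 40824\right) + V} = \frac{1}{\left(-43241 - 5698\right) \left(24779 - 40824\right) + 62009} = \frac{1}{\left(-48939\right) \left(-16045\right) + 62009} = \frac{1}{785226255 + 62009} = \frac{1}{785288264}$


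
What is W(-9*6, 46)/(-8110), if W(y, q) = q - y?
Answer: -10/811 ≈ -0.012330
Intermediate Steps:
W(-9*6, 46)/(-8110) = (46 - (-9)*6)/(-8110) = (46 - 1*(-54))*(-1/8110) = (46 + 54)*(-1/8110) = 100*(-1/8110) = -10/811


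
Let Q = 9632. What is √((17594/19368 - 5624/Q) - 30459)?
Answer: 11*I*√59410840354558/485814 ≈ 174.52*I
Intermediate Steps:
√((17594/19368 - 5624/Q) - 30459) = √((17594/19368 - 5624/9632) - 30459) = √((17594*(1/19368) - 5624*1/9632) - 30459) = √((8797/9684 - 703/1204) - 30459) = √(472967/1457442 - 30459) = √(-44391752911/1457442) = 11*I*√59410840354558/485814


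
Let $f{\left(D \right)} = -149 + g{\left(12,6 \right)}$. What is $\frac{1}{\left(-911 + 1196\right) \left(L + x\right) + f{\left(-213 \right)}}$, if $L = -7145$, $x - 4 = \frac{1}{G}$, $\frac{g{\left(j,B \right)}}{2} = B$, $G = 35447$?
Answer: $- \frac{35447}{72146058649} \approx -4.9132 \cdot 10^{-7}$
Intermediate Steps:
$g{\left(j,B \right)} = 2 B$
$x = \frac{141789}{35447}$ ($x = 4 + \frac{1}{35447} = \frac{141789}{35447} \approx 4.0$)
$f{\left(D \right)} = -137$ ($f{\left(D \right)} = -149 + 2 \cdot 6 = -149 + 12 = -137$)
$\frac{1}{\left(-911 + 1196\right) \left(L + x\right) + f{\left(-213 \right)}} = \frac{1}{\left(-911 + 1196\right) \left(-7145 + \frac{141789}{35447}\right) - 137} = \frac{1}{285 \left(- \frac{253127026}{35447}\right) - 137} = \frac{1}{- \frac{72141202410}{35447} - 137} = \frac{1}{- \frac{72146058649}{35447}} = - \frac{35447}{72146058649}$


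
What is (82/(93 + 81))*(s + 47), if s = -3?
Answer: 1804/87 ≈ 20.736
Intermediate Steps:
(82/(93 + 81))*(s + 47) = (82/(93 + 81))*(-3 + 47) = (82/174)*44 = ((1/174)*82)*44 = (41/87)*44 = 1804/87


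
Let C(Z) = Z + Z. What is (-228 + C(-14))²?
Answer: 65536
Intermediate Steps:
C(Z) = 2*Z
(-228 + C(-14))² = (-228 + 2*(-14))² = (-228 - 28)² = (-256)² = 65536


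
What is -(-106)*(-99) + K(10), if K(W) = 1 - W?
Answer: -10503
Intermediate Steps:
-(-106)*(-99) + K(10) = -(-106)*(-99) + (1 - 1*10) = -106*99 + (1 - 10) = -10494 - 9 = -10503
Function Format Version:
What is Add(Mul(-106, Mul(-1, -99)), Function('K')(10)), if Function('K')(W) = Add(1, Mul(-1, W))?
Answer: -10503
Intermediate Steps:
Add(Mul(-106, Mul(-1, -99)), Function('K')(10)) = Add(Mul(-106, Mul(-1, -99)), Add(1, Mul(-1, 10))) = Add(Mul(-106, 99), Add(1, -10)) = Add(-10494, -9) = -10503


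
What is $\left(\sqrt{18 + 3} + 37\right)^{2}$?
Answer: $\left(37 + \sqrt{21}\right)^{2} \approx 1729.1$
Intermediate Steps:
$\left(\sqrt{18 + 3} + 37\right)^{2} = \left(\sqrt{21} + 37\right)^{2} = \left(37 + \sqrt{21}\right)^{2}$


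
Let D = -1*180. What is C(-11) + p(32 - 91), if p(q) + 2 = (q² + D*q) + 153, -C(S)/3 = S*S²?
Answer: 18245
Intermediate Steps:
C(S) = -3*S³ (C(S) = -3*S*S² = -3*S³)
D = -180
p(q) = 151 + q² - 180*q (p(q) = -2 + ((q² - 180*q) + 153) = -2 + (153 + q² - 180*q) = 151 + q² - 180*q)
C(-11) + p(32 - 91) = -3*(-11)³ + (151 + (32 - 91)² - 180*(32 - 91)) = -3*(-1331) + (151 + (-59)² - 180*(-59)) = 3993 + (151 + 3481 + 10620) = 3993 + 14252 = 18245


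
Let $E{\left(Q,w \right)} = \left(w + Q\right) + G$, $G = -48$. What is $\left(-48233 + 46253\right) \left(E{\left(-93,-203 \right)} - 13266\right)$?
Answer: $26947800$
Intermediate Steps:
$E{\left(Q,w \right)} = -48 + Q + w$ ($E{\left(Q,w \right)} = \left(w + Q\right) - 48 = \left(Q + w\right) - 48 = -48 + Q + w$)
$\left(-48233 + 46253\right) \left(E{\left(-93,-203 \right)} - 13266\right) = \left(-48233 + 46253\right) \left(\left(-48 - 93 - 203\right) - 13266\right) = - 1980 \left(-344 - 13266\right) = \left(-1980\right) \left(-13610\right) = 26947800$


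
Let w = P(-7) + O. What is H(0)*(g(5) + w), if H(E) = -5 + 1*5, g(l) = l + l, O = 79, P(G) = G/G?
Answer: 0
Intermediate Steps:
P(G) = 1
g(l) = 2*l
w = 80 (w = 1 + 79 = 80)
H(E) = 0 (H(E) = -5 + 5 = 0)
H(0)*(g(5) + w) = 0*(2*5 + 80) = 0*(10 + 80) = 0*90 = 0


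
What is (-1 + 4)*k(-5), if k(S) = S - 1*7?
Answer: -36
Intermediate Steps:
k(S) = -7 + S (k(S) = S - 7 = -7 + S)
(-1 + 4)*k(-5) = (-1 + 4)*(-7 - 5) = 3*(-12) = -36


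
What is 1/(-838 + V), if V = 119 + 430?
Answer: -1/289 ≈ -0.0034602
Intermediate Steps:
V = 549
1/(-838 + V) = 1/(-838 + 549) = 1/(-289) = -1/289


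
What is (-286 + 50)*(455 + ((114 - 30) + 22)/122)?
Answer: -6562688/61 ≈ -1.0759e+5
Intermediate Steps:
(-286 + 50)*(455 + ((114 - 30) + 22)/122) = -236*(455 + (84 + 22)*(1/122)) = -236*(455 + 106*(1/122)) = -236*(455 + 53/61) = -236*27808/61 = -6562688/61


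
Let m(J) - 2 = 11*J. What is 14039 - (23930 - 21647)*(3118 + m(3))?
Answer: -7184260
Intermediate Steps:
m(J) = 2 + 11*J
14039 - (23930 - 21647)*(3118 + m(3)) = 14039 - (23930 - 21647)*(3118 + (2 + 11*3)) = 14039 - 2283*(3118 + (2 + 33)) = 14039 - 2283*(3118 + 35) = 14039 - 2283*3153 = 14039 - 1*7198299 = 14039 - 7198299 = -7184260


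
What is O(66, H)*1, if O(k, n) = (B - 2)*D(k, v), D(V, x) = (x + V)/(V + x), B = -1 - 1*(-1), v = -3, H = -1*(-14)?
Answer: -2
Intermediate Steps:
H = 14
B = 0 (B = -1 + 1 = 0)
D(V, x) = 1 (D(V, x) = (V + x)/(V + x) = 1)
O(k, n) = -2 (O(k, n) = (0 - 2)*1 = -2*1 = -2)
O(66, H)*1 = -2*1 = -2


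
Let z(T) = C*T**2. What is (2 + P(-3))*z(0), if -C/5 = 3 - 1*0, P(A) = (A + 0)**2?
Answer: 0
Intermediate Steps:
P(A) = A**2
C = -15 (C = -5*(3 - 1*0) = -5*(3 + 0) = -5*3 = -15)
z(T) = -15*T**2
(2 + P(-3))*z(0) = (2 + (-3)**2)*(-15*0**2) = (2 + 9)*(-15*0) = 11*0 = 0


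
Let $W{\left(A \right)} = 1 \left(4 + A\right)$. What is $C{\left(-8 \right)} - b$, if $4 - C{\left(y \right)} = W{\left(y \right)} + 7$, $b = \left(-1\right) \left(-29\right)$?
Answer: $-28$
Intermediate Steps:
$b = 29$
$W{\left(A \right)} = 4 + A$
$C{\left(y \right)} = -7 - y$ ($C{\left(y \right)} = 4 - \left(\left(4 + y\right) + 7\right) = 4 - \left(11 + y\right) = -7 - y$)
$C{\left(-8 \right)} - b = \left(-7 - -8\right) - 29 = \left(-7 + 8\right) - 29 = 1 - 29 = -28$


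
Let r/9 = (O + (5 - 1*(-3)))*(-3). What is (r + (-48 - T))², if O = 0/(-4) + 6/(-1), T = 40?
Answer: 20164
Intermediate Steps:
O = -6 (O = 0*(-¼) + 6*(-1) = 0 - 6 = -6)
r = -54 (r = 9*((-6 + (5 - 1*(-3)))*(-3)) = 9*((-6 + (5 + 3))*(-3)) = 9*((-6 + 8)*(-3)) = 9*(2*(-3)) = 9*(-6) = -54)
(r + (-48 - T))² = (-54 + (-48 - 1*40))² = (-54 + (-48 - 40))² = (-54 - 88)² = (-142)² = 20164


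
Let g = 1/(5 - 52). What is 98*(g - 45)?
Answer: -207368/47 ≈ -4412.1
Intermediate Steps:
g = -1/47 (g = 1/(-47) = -1/47 ≈ -0.021277)
98*(g - 45) = 98*(-1/47 - 45) = 98*(-2116/47) = -207368/47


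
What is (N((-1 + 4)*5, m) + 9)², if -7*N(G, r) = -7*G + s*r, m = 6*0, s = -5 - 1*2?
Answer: 576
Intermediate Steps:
s = -7 (s = -5 - 2 = -7)
m = 0
N(G, r) = G + r (N(G, r) = -(-7*G - 7*r)/7 = G + r)
(N((-1 + 4)*5, m) + 9)² = (((-1 + 4)*5 + 0) + 9)² = ((3*5 + 0) + 9)² = ((15 + 0) + 9)² = (15 + 9)² = 24² = 576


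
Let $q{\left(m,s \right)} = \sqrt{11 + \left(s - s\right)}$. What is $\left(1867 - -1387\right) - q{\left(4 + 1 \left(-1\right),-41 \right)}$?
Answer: $3254 - \sqrt{11} \approx 3250.7$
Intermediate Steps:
$q{\left(m,s \right)} = \sqrt{11}$ ($q{\left(m,s \right)} = \sqrt{11 + 0} = \sqrt{11}$)
$\left(1867 - -1387\right) - q{\left(4 + 1 \left(-1\right),-41 \right)} = \left(1867 - -1387\right) - \sqrt{11} = \left(1867 + 1387\right) - \sqrt{11} = 3254 - \sqrt{11}$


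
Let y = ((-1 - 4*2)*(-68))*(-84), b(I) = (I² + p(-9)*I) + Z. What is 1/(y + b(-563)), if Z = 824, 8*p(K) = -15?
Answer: 8/2139525 ≈ 3.7391e-6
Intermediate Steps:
p(K) = -15/8 (p(K) = (⅛)*(-15) = -15/8)
b(I) = 824 + I² - 15*I/8 (b(I) = (I² - 15*I/8) + 824 = 824 + I² - 15*I/8)
y = -51408 (y = ((-1 - 8)*(-68))*(-84) = -9*(-68)*(-84) = 612*(-84) = -51408)
1/(y + b(-563)) = 1/(-51408 + (824 + (-563)² - 15/8*(-563))) = 1/(-51408 + (824 + 316969 + 8445/8)) = 1/(-51408 + 2550789/8) = 1/(2139525/8) = 8/2139525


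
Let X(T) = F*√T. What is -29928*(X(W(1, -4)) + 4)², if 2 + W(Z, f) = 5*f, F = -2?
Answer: 2154816 + 478848*I*√22 ≈ 2.1548e+6 + 2.246e+6*I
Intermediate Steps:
W(Z, f) = -2 + 5*f
X(T) = -2*√T
-29928*(X(W(1, -4)) + 4)² = -29928*(-2*√(-2 + 5*(-4)) + 4)² = -29928*(-2*√(-2 - 20) + 4)² = -29928*(-2*I*√22 + 4)² = -29928*(4 - 2*I*√22)²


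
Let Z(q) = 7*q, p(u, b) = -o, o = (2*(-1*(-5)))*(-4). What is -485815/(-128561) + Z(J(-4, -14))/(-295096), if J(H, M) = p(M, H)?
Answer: 17915758270/4742229607 ≈ 3.7779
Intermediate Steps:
o = -40 (o = (2*5)*(-4) = 10*(-4) = -40)
p(u, b) = 40 (p(u, b) = -1*(-40) = 40)
J(H, M) = 40
-485815/(-128561) + Z(J(-4, -14))/(-295096) = -485815/(-128561) + (7*40)/(-295096) = -485815*(-1/128561) + 280*(-1/295096) = 485815/128561 - 35/36887 = 17915758270/4742229607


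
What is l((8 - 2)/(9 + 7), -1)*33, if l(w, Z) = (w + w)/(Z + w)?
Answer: -198/5 ≈ -39.600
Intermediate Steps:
l(w, Z) = 2*w/(Z + w) (l(w, Z) = (2*w)/(Z + w) = 2*w/(Z + w))
l((8 - 2)/(9 + 7), -1)*33 = (2*((8 - 2)/(9 + 7))/(-1 + (8 - 2)/(9 + 7)))*33 = (2*(6/16)/(-1 + 6/16))*33 = (2*(6*(1/16))/(-1 + 6*(1/16)))*33 = (2*(3/8)/(-1 + 3/8))*33 = (2*(3/8)/(-5/8))*33 = (2*(3/8)*(-8/5))*33 = -6/5*33 = -198/5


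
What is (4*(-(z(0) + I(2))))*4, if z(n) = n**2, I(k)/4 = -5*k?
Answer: 640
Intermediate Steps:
I(k) = -20*k (I(k) = 4*(-5*k) = -20*k)
(4*(-(z(0) + I(2))))*4 = (4*(-(0**2 - 20*2)))*4 = (4*(-(0 - 40)))*4 = (4*(-1*(-40)))*4 = (4*40)*4 = 160*4 = 640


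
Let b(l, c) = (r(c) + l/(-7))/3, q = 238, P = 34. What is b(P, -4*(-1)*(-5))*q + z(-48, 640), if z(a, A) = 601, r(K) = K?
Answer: -1371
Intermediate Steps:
b(l, c) = -l/21 + c/3 (b(l, c) = (c + l/(-7))/3 = (c + l*(-⅐))*(⅓) = (c - l/7)*(⅓) = -l/21 + c/3)
b(P, -4*(-1)*(-5))*q + z(-48, 640) = (-1/21*34 + (-4*(-1)*(-5))/3)*238 + 601 = (-34/21 + (4*(-5))/3)*238 + 601 = (-34/21 + (⅓)*(-20))*238 + 601 = (-34/21 - 20/3)*238 + 601 = -58/7*238 + 601 = -1972 + 601 = -1371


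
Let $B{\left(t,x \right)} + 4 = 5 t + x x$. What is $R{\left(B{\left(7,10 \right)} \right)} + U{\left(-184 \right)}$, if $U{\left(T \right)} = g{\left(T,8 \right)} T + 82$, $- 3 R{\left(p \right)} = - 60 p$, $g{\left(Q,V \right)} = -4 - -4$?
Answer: $2702$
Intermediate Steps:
$g{\left(Q,V \right)} = 0$ ($g{\left(Q,V \right)} = -4 + 4 = 0$)
$B{\left(t,x \right)} = -4 + x^{2} + 5 t$ ($B{\left(t,x \right)} = -4 + \left(5 t + x x\right) = -4 + \left(5 t + x^{2}\right) = -4 + \left(x^{2} + 5 t\right) = -4 + x^{2} + 5 t$)
$R{\left(p \right)} = 20 p$ ($R{\left(p \right)} = - \frac{\left(-60\right) p}{3} = 20 p$)
$U{\left(T \right)} = 82$ ($U{\left(T \right)} = 0 T + 82 = 0 + 82 = 82$)
$R{\left(B{\left(7,10 \right)} \right)} + U{\left(-184 \right)} = 20 \left(-4 + 10^{2} + 5 \cdot 7\right) + 82 = 20 \left(-4 + 100 + 35\right) + 82 = 20 \cdot 131 + 82 = 2620 + 82 = 2702$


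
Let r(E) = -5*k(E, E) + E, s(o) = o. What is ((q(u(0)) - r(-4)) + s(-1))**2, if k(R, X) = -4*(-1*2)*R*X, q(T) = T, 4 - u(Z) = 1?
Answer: 417316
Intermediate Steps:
u(Z) = 3 (u(Z) = 4 - 1*1 = 4 - 1 = 3)
k(R, X) = 8*R*X (k(R, X) = -(-8)*R*X = 8*R*X)
r(E) = E - 40*E**2 (r(E) = -40*E*E + E = -40*E**2 + E = E - 40*E**2)
((q(u(0)) - r(-4)) + s(-1))**2 = ((3 - (-4)*(1 - 40*(-4))) - 1)**2 = ((3 - (-4)*(1 + 160)) - 1)**2 = ((3 - (-4)*161) - 1)**2 = ((3 - 1*(-644)) - 1)**2 = ((3 + 644) - 1)**2 = (647 - 1)**2 = 646**2 = 417316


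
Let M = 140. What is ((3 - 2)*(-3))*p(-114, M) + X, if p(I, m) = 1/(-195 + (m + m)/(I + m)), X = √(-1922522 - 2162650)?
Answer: 39/2395 + 6*I*√113477 ≈ 0.016284 + 2021.2*I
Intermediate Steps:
X = 6*I*√113477 (X = √(-4085172) = 6*I*√113477 ≈ 2021.2*I)
p(I, m) = 1/(-195 + 2*m/(I + m)) (p(I, m) = 1/(-195 + (2*m)/(I + m)) = 1/(-195 + 2*m/(I + m)))
((3 - 2)*(-3))*p(-114, M) + X = ((3 - 2)*(-3))*((-1*(-114) - 1*140)/(193*140 + 195*(-114))) + 6*I*√113477 = (1*(-3))*((114 - 140)/(27020 - 22230)) + 6*I*√113477 = -3*(-26)/4790 + 6*I*√113477 = -3*(-13/2395) + 6*I*√113477 = 39/2395 + 6*I*√113477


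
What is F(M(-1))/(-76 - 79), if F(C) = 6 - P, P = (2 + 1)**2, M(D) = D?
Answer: 3/155 ≈ 0.019355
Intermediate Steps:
P = 9 (P = 3**2 = 9)
F(C) = -3 (F(C) = 6 - 1*9 = 6 - 9 = -3)
F(M(-1))/(-76 - 79) = -3/(-76 - 79) = -3/(-155) = -3*(-1/155) = 3/155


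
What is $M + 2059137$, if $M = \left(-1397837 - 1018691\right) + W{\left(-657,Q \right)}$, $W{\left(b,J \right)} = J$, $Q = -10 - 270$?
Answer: $-357671$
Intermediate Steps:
$Q = -280$ ($Q = -10 - 270 = -280$)
$M = -2416808$ ($M = \left(-1397837 - 1018691\right) - 280 = -2416528 - 280 = -2416808$)
$M + 2059137 = -2416808 + 2059137 = -357671$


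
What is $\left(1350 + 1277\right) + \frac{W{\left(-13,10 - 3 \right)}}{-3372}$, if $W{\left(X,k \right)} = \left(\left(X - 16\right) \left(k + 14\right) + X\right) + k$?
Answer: $\frac{2952953}{1124} \approx 2627.2$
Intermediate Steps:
$W{\left(X,k \right)} = X + k + \left(-16 + X\right) \left(14 + k\right)$ ($W{\left(X,k \right)} = \left(\left(-16 + X\right) \left(14 + k\right) + X\right) + k = \left(X + \left(-16 + X\right) \left(14 + k\right)\right) + k = X + k + \left(-16 + X\right) \left(14 + k\right)$)
$\left(1350 + 1277\right) + \frac{W{\left(-13,10 - 3 \right)}}{-3372} = \left(1350 + 1277\right) + \frac{-224 - 15 \left(10 - 3\right) + 15 \left(-13\right) - 13 \left(10 - 3\right)}{-3372} = 2627 + \left(-224 - 105 - 195 - 91\right) \left(- \frac{1}{3372}\right) = 2627 - - \frac{205}{1124} = 2627 + \frac{205}{1124} = \frac{2952953}{1124}$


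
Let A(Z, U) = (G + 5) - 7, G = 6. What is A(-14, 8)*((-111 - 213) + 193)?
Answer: -524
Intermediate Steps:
A(Z, U) = 4 (A(Z, U) = (6 + 5) - 7 = 11 - 7 = 4)
A(-14, 8)*((-111 - 213) + 193) = 4*((-111 - 213) + 193) = 4*(-324 + 193) = 4*(-131) = -524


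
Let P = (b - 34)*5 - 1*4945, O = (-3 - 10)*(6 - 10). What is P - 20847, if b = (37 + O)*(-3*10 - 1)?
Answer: -39757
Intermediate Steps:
O = 52 (O = -13*(-4) = 52)
b = -2759 (b = (37 + 52)*(-3*10 - 1) = 89*(-30 - 1) = 89*(-31) = -2759)
P = -18910 (P = (-2759 - 34)*5 - 1*4945 = -2793*5 - 4945 = -13965 - 4945 = -18910)
P - 20847 = -18910 - 20847 = -39757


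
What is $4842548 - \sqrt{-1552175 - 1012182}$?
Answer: $4842548 - i \sqrt{2564357} \approx 4.8425 \cdot 10^{6} - 1601.4 i$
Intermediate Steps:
$4842548 - \sqrt{-1552175 - 1012182} = 4842548 - \sqrt{-2564357} = 4842548 - i \sqrt{2564357}$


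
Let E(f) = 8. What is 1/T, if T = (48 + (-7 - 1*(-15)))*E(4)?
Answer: 1/448 ≈ 0.0022321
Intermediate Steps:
T = 448 (T = (48 + (-7 - 1*(-15)))*8 = (48 + (-7 + 15))*8 = (48 + 8)*8 = 56*8 = 448)
1/T = 1/448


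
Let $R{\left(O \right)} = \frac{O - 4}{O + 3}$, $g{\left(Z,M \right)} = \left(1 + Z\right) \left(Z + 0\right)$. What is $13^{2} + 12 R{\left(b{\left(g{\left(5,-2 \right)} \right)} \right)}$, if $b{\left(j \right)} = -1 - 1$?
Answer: $97$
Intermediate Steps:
$g{\left(Z,M \right)} = Z \left(1 + Z\right)$ ($g{\left(Z,M \right)} = \left(1 + Z\right) Z = Z \left(1 + Z\right)$)
$b{\left(j \right)} = -2$
$R{\left(O \right)} = \frac{-4 + O}{3 + O}$
$13^{2} + 12 R{\left(b{\left(g{\left(5,-2 \right)} \right)} \right)} = 13^{2} + 12 \frac{-4 - 2}{3 - 2} = 169 + 12 \cdot 1^{-1} \left(-6\right) = 169 + 12 \cdot 1 \left(-6\right) = 169 + 12 \left(-6\right) = 169 - 72 = 97$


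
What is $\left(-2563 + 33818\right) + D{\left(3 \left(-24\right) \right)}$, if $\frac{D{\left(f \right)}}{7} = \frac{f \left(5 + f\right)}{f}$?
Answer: $30786$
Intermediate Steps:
$D{\left(f \right)} = 35 + 7 f$ ($D{\left(f \right)} = 7 \frac{f \left(5 + f\right)}{f} = 7 \left(5 + f\right) = 35 + 7 f$)
$\left(-2563 + 33818\right) + D{\left(3 \left(-24\right) \right)} = \left(-2563 + 33818\right) + \left(35 + 7 \cdot 3 \left(-24\right)\right) = 31255 + \left(35 + 7 \left(-72\right)\right) = 31255 + \left(35 - 504\right) = 31255 - 469 = 30786$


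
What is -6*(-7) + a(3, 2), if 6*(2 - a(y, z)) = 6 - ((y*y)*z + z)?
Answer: 139/3 ≈ 46.333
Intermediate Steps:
a(y, z) = 1 + z/6 + z*y²/6 (a(y, z) = 2 - (6 - ((y*y)*z + z))/6 = 2 - (6 - (y²*z + z))/6 = 2 - (6 - (z*y² + z))/6 = 2 - (6 - (z + z*y²))/6 = 2 - (6 + (-z - z*y²))/6 = 2 - (6 - z - z*y²)/6 = 2 + (-1 + z/6 + z*y²/6) = 1 + z/6 + z*y²/6)
-6*(-7) + a(3, 2) = -6*(-7) + (1 + (⅙)*2 + (⅙)*2*3²) = 42 + (1 + ⅓ + (⅙)*2*9) = 42 + (1 + ⅓ + 3) = 42 + 13/3 = 139/3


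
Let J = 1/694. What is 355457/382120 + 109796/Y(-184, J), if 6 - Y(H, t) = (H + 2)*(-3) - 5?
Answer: -1670603121/8177368 ≈ -204.30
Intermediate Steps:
J = 1/694 ≈ 0.0014409
Y(H, t) = 17 + 3*H (Y(H, t) = 6 - ((H + 2)*(-3) - 5) = 6 - ((2 + H)*(-3) - 5) = 6 - ((-6 - 3*H) - 5) = 6 - (-11 - 3*H) = 6 + (11 + 3*H) = 17 + 3*H)
355457/382120 + 109796/Y(-184, J) = 355457/382120 + 109796/(17 + 3*(-184)) = 355457*(1/382120) + 109796/(17 - 552) = 355457/382120 + 109796/(-535) = 355457/382120 + 109796*(-1/535) = 355457/382120 - 109796/535 = -1670603121/8177368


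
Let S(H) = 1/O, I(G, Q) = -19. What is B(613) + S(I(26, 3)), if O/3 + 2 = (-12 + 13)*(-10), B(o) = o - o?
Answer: -1/36 ≈ -0.027778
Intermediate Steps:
B(o) = 0
O = -36 (O = -6 + 3*((-12 + 13)*(-10)) = -6 + 3*(1*(-10)) = -6 + 3*(-10) = -6 - 30 = -36)
S(H) = -1/36 (S(H) = 1/(-36) = -1/36)
B(613) + S(I(26, 3)) = 0 - 1/36 = -1/36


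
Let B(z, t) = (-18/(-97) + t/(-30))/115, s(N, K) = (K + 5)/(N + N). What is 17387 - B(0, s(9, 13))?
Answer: 5818559107/334650 ≈ 17387.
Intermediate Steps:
s(N, K) = (5 + K)/(2*N) (s(N, K) = (5 + K)/((2*N)) = (5 + K)*(1/(2*N)) = (5 + K)/(2*N))
B(z, t) = 18/11155 - t/3450 (B(z, t) = (-18*(-1/97) + t*(-1/30))*(1/115) = (18/97 - t/30)*(1/115) = 18/11155 - t/3450)
17387 - B(0, s(9, 13)) = 17387 - (18/11155 - (5 + 13)/(6900*9)) = 17387 - (18/11155 - 18/(6900*9)) = 17387 - (18/11155 - 1/3450*1) = 17387 - (18/11155 - 1/3450) = 17387 - 1*443/334650 = 17387 - 443/334650 = 5818559107/334650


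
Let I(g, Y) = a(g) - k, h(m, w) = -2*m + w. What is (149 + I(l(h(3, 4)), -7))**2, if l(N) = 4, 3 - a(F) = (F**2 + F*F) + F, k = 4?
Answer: 12544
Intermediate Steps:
a(F) = 3 - F - 2*F**2 (a(F) = 3 - ((F**2 + F*F) + F) = 3 - ((F**2 + F**2) + F) = 3 - (2*F**2 + F) = 3 - (F + 2*F**2) = 3 + (-F - 2*F**2) = 3 - F - 2*F**2)
h(m, w) = w - 2*m
I(g, Y) = -1 - g - 2*g**2 (I(g, Y) = (3 - g - 2*g**2) - 1*4 = (3 - g - 2*g**2) - 4 = -1 - g - 2*g**2)
(149 + I(l(h(3, 4)), -7))**2 = (149 + (-1 - 1*4 - 2*4**2))**2 = (149 + (-1 - 4 - 2*16))**2 = (149 + (-1 - 4 - 32))**2 = (149 - 37)**2 = 112**2 = 12544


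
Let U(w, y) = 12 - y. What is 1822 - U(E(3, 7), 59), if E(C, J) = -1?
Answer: 1869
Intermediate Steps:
1822 - U(E(3, 7), 59) = 1822 - (12 - 1*59) = 1822 - (12 - 59) = 1822 - 1*(-47) = 1822 + 47 = 1869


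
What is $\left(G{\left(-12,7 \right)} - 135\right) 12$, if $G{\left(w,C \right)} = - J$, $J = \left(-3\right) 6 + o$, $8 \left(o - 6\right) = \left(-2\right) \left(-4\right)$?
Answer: $-1488$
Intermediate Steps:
$o = 7$ ($o = 6 + \frac{\left(-2\right) \left(-4\right)}{8} = 6 + \frac{1}{8} \cdot 8 = 6 + 1 = 7$)
$J = -11$ ($J = \left(-3\right) 6 + 7 = -18 + 7 = -11$)
$G{\left(w,C \right)} = 11$ ($G{\left(w,C \right)} = \left(-1\right) \left(-11\right) = 11$)
$\left(G{\left(-12,7 \right)} - 135\right) 12 = \left(11 - 135\right) 12 = \left(-124\right) 12 = -1488$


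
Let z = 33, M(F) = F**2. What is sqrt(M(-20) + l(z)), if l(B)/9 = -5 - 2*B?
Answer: I*sqrt(239) ≈ 15.46*I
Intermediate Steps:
l(B) = -45 - 18*B (l(B) = 9*(-5 - 2*B) = -45 - 18*B)
sqrt(M(-20) + l(z)) = sqrt((-20)**2 + (-45 - 18*33)) = sqrt(400 + (-45 - 594)) = sqrt(400 - 639) = sqrt(-239) = I*sqrt(239)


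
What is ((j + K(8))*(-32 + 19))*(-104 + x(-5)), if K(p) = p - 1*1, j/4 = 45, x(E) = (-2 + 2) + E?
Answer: 264979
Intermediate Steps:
x(E) = E (x(E) = 0 + E = E)
j = 180 (j = 4*45 = 180)
K(p) = -1 + p (K(p) = p - 1 = -1 + p)
((j + K(8))*(-32 + 19))*(-104 + x(-5)) = ((180 + (-1 + 8))*(-32 + 19))*(-104 - 5) = ((180 + 7)*(-13))*(-109) = (187*(-13))*(-109) = -2431*(-109) = 264979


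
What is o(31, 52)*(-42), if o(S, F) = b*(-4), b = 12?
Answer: 2016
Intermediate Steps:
o(S, F) = -48 (o(S, F) = 12*(-4) = -48)
o(31, 52)*(-42) = -48*(-42) = 2016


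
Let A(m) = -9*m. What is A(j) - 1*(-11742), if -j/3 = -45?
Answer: 10527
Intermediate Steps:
j = 135 (j = -3*(-45) = 135)
A(j) - 1*(-11742) = -9*135 - 1*(-11742) = -1215 + 11742 = 10527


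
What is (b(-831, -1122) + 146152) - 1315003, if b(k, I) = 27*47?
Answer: -1167582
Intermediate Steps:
b(k, I) = 1269
(b(-831, -1122) + 146152) - 1315003 = (1269 + 146152) - 1315003 = 147421 - 1315003 = -1167582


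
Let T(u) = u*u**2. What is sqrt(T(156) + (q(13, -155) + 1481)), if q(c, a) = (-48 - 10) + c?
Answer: 2*sqrt(949463) ≈ 1948.8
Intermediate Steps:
T(u) = u**3
q(c, a) = -58 + c
sqrt(T(156) + (q(13, -155) + 1481)) = sqrt(156**3 + ((-58 + 13) + 1481)) = sqrt(3796416 + (-45 + 1481)) = sqrt(3796416 + 1436) = sqrt(3797852) = 2*sqrt(949463)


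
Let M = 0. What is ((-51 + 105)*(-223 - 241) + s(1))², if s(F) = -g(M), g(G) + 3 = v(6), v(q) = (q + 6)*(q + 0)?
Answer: 631265625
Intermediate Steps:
v(q) = q*(6 + q) (v(q) = (6 + q)*q = q*(6 + q))
g(G) = 69 (g(G) = -3 + 6*(6 + 6) = -3 + 6*12 = -3 + 72 = 69)
s(F) = -69 (s(F) = -1*69 = -69)
((-51 + 105)*(-223 - 241) + s(1))² = ((-51 + 105)*(-223 - 241) - 69)² = (54*(-464) - 69)² = (-25056 - 69)² = (-25125)² = 631265625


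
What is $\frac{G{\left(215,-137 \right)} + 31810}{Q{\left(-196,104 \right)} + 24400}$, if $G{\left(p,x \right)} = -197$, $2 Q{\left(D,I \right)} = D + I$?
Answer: $\frac{31613}{24354} \approx 1.2981$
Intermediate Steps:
$Q{\left(D,I \right)} = \frac{D}{2} + \frac{I}{2}$ ($Q{\left(D,I \right)} = \frac{D + I}{2} = \frac{D}{2} + \frac{I}{2}$)
$\frac{G{\left(215,-137 \right)} + 31810}{Q{\left(-196,104 \right)} + 24400} = \frac{-197 + 31810}{\left(\frac{1}{2} \left(-196\right) + \frac{1}{2} \cdot 104\right) + 24400} = \frac{31613}{\left(-98 + 52\right) + 24400} = \frac{31613}{-46 + 24400} = \frac{31613}{24354}$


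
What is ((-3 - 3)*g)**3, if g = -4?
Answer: 13824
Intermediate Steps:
((-3 - 3)*g)**3 = ((-3 - 3)*(-4))**3 = (-6*(-4))**3 = 24**3 = 13824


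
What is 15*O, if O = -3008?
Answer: -45120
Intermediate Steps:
15*O = 15*(-3008) = -45120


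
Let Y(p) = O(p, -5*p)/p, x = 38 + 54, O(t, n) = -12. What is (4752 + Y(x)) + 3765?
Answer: 195888/23 ≈ 8516.9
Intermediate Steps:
x = 92
Y(p) = -12/p
(4752 + Y(x)) + 3765 = (4752 - 12/92) + 3765 = (4752 - 12*1/92) + 3765 = (4752 - 3/23) + 3765 = 109293/23 + 3765 = 195888/23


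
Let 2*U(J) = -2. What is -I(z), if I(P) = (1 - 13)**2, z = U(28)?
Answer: -144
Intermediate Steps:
U(J) = -1 (U(J) = (1/2)*(-2) = -1)
z = -1
I(P) = 144 (I(P) = (-12)**2 = 144)
-I(z) = -1*144 = -144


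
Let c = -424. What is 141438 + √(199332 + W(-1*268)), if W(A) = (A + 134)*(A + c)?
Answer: 141438 + 2*√73015 ≈ 1.4198e+5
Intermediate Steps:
W(A) = (-424 + A)*(134 + A) (W(A) = (A + 134)*(A - 424) = (134 + A)*(-424 + A) = (-424 + A)*(134 + A))
141438 + √(199332 + W(-1*268)) = 141438 + √(199332 + (-56816 + (-1*268)² - (-290)*268)) = 141438 + √(199332 + (-56816 + (-268)² - 290*(-268))) = 141438 + √(199332 + (-56816 + 71824 + 77720)) = 141438 + √(199332 + 92728) = 141438 + √292060 = 141438 + 2*√73015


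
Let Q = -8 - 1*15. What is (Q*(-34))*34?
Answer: 26588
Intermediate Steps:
Q = -23 (Q = -8 - 15 = -23)
(Q*(-34))*34 = -23*(-34)*34 = 782*34 = 26588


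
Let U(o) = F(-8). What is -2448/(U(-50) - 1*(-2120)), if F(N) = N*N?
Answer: -102/91 ≈ -1.1209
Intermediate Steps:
F(N) = N²
U(o) = 64 (U(o) = (-8)² = 64)
-2448/(U(-50) - 1*(-2120)) = -2448/(64 - 1*(-2120)) = -2448/(64 + 2120) = -2448/2184 = -2448*1/2184 = -102/91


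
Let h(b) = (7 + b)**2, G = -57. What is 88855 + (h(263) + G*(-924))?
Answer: 214423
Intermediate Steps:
88855 + (h(263) + G*(-924)) = 88855 + ((7 + 263)**2 - 57*(-924)) = 88855 + (270**2 + 52668) = 88855 + (72900 + 52668) = 88855 + 125568 = 214423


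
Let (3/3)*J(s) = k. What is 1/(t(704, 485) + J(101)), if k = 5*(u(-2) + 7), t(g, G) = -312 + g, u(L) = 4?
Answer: 1/447 ≈ 0.0022371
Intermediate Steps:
k = 55 (k = 5*(4 + 7) = 5*11 = 55)
J(s) = 55
1/(t(704, 485) + J(101)) = 1/((-312 + 704) + 55) = 1/(392 + 55) = 1/447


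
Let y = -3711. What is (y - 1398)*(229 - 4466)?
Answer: 21646833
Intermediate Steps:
(y - 1398)*(229 - 4466) = (-3711 - 1398)*(229 - 4466) = -5109*(-4237) = 21646833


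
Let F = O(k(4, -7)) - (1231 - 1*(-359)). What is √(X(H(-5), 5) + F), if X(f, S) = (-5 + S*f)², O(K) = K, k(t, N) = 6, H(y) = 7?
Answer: 6*I*√19 ≈ 26.153*I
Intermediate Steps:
F = -1584 (F = 6 - (1231 - 1*(-359)) = 6 - (1231 + 359) = 6 - 1*1590 = 6 - 1590 = -1584)
√(X(H(-5), 5) + F) = √((-5 + 5*7)² - 1584) = √((-5 + 35)² - 1584) = √(30² - 1584) = √(900 - 1584) = √(-684) = 6*I*√19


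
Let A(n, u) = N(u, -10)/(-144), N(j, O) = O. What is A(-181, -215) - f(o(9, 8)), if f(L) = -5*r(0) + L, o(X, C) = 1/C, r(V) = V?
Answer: -1/18 ≈ -0.055556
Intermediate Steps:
f(L) = L (f(L) = -5*0 + L = 0 + L = L)
A(n, u) = 5/72 (A(n, u) = -10/(-144) = -10*(-1/144) = 5/72)
A(-181, -215) - f(o(9, 8)) = 5/72 - 1/8 = 5/72 - 1*⅛ = 5/72 - ⅛ = -1/18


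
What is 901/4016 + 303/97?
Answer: 1304245/389552 ≈ 3.3481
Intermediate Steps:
901/4016 + 303/97 = 1304245/389552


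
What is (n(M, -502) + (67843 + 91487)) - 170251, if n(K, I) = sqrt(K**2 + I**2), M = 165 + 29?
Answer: -10921 + 2*sqrt(72410) ≈ -10383.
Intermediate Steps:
M = 194
n(K, I) = sqrt(I**2 + K**2)
(n(M, -502) + (67843 + 91487)) - 170251 = (sqrt((-502)**2 + 194**2) + (67843 + 91487)) - 170251 = (sqrt(252004 + 37636) + 159330) - 170251 = (sqrt(289640) + 159330) - 170251 = (2*sqrt(72410) + 159330) - 170251 = (159330 + 2*sqrt(72410)) - 170251 = -10921 + 2*sqrt(72410)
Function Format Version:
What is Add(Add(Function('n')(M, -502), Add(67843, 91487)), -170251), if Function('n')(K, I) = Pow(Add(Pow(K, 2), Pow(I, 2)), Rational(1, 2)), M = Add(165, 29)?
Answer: Add(-10921, Mul(2, Pow(72410, Rational(1, 2)))) ≈ -10383.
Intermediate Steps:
M = 194
Function('n')(K, I) = Pow(Add(Pow(I, 2), Pow(K, 2)), Rational(1, 2))
Add(Add(Function('n')(M, -502), Add(67843, 91487)), -170251) = Add(Add(Pow(Add(Pow(-502, 2), Pow(194, 2)), Rational(1, 2)), Add(67843, 91487)), -170251) = Add(Add(Pow(Add(252004, 37636), Rational(1, 2)), 159330), -170251) = Add(Add(Pow(289640, Rational(1, 2)), 159330), -170251) = Add(Add(Mul(2, Pow(72410, Rational(1, 2))), 159330), -170251) = Add(Add(159330, Mul(2, Pow(72410, Rational(1, 2)))), -170251) = Add(-10921, Mul(2, Pow(72410, Rational(1, 2))))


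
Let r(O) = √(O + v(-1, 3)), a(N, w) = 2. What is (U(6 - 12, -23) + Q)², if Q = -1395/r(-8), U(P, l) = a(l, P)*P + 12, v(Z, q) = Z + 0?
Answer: -216225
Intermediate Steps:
v(Z, q) = Z
r(O) = √(-1 + O) (r(O) = √(O - 1) = √(-1 + O))
U(P, l) = 12 + 2*P (U(P, l) = 2*P + 12 = 12 + 2*P)
Q = 465*I (Q = -1395/√(-1 - 8) = -1395*(-I/3) = -(-465)*I = 465*I ≈ 465.0*I)
(U(6 - 12, -23) + Q)² = ((12 + 2*(6 - 12)) + 465*I)² = ((12 + 2*(-6)) + 465*I)² = ((12 - 12) + 465*I)² = (0 + 465*I)² = (465*I)² = -216225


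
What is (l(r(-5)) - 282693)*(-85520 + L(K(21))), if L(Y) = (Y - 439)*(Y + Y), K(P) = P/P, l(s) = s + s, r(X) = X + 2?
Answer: 24424062804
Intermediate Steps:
r(X) = 2 + X
l(s) = 2*s
K(P) = 1
L(Y) = 2*Y*(-439 + Y) (L(Y) = (-439 + Y)*(2*Y) = 2*Y*(-439 + Y))
(l(r(-5)) - 282693)*(-85520 + L(K(21))) = (2*(2 - 5) - 282693)*(-85520 + 2*1*(-439 + 1)) = (2*(-3) - 282693)*(-85520 + 2*1*(-438)) = (-6 - 282693)*(-85520 - 876) = -282699*(-86396) = 24424062804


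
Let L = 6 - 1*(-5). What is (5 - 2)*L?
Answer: 33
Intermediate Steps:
L = 11 (L = 6 + 5 = 11)
(5 - 2)*L = (5 - 2)*11 = 3*11 = 33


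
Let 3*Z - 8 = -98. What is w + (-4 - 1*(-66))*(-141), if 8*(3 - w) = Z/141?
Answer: -1642927/188 ≈ -8739.0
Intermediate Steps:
Z = -30 (Z = 8/3 + (1/3)*(-98) = 8/3 - 98/3 = -30)
w = 569/188 (w = 3 - (-15)/(4*141) = 3 - 1/8*(-10/47) = 3 + 5/188 = 569/188 ≈ 3.0266)
w + (-4 - 1*(-66))*(-141) = 569/188 + (-4 - 1*(-66))*(-141) = 569/188 + (-4 + 66)*(-141) = 569/188 + 62*(-141) = 569/188 - 8742 = -1642927/188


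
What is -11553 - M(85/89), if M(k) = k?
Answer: -1028302/89 ≈ -11554.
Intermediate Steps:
-11553 - M(85/89) = -11553 - 85/89 = -1028302/89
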